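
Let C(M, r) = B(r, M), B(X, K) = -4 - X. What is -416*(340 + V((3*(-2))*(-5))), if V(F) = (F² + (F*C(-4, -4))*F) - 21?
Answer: -507104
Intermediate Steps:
C(M, r) = -4 - r
V(F) = -21 + F² (V(F) = (F² + (F*(-4 - 1*(-4)))*F) - 21 = (F² + (F*(-4 + 4))*F) - 21 = (F² + (F*0)*F) - 21 = (F² + 0*F) - 21 = (F² + 0) - 21 = F² - 21 = -21 + F²)
-416*(340 + V((3*(-2))*(-5))) = -416*(340 + (-21 + ((3*(-2))*(-5))²)) = -416*(340 + (-21 + (-6*(-5))²)) = -416*(340 + (-21 + 30²)) = -416*(340 + (-21 + 900)) = -416*(340 + 879) = -416*1219 = -507104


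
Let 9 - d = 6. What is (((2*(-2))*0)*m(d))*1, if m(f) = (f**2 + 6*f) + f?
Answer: 0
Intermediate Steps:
d = 3 (d = 9 - 1*6 = 9 - 6 = 3)
m(f) = f**2 + 7*f
(((2*(-2))*0)*m(d))*1 = (((2*(-2))*0)*(3*(7 + 3)))*1 = ((-4*0)*(3*10))*1 = (0*30)*1 = 0*1 = 0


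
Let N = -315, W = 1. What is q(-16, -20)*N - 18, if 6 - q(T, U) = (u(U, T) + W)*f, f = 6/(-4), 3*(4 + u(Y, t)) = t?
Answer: 4059/2 ≈ 2029.5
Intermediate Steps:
u(Y, t) = -4 + t/3
f = -3/2 (f = 6*(-¼) = -3/2 ≈ -1.5000)
q(T, U) = 3/2 + T/2 (q(T, U) = 6 - ((-4 + T/3) + 1)*(-3)/2 = 6 - (-3 + T/3)*(-3)/2 = 6 - (9/2 - T/2) = 6 + (-9/2 + T/2) = 3/2 + T/2)
q(-16, -20)*N - 18 = (3/2 + (½)*(-16))*(-315) - 18 = (3/2 - 8)*(-315) - 18 = -13/2*(-315) - 18 = 4095/2 - 18 = 4059/2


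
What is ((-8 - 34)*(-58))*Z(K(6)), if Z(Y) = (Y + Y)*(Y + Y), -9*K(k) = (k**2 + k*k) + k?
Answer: 2195648/3 ≈ 7.3188e+5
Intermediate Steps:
K(k) = -2*k**2/9 - k/9 (K(k) = -((k**2 + k*k) + k)/9 = -((k**2 + k**2) + k)/9 = -(2*k**2 + k)/9 = -(k + 2*k**2)/9 = -2*k**2/9 - k/9)
Z(Y) = 4*Y**2 (Z(Y) = (2*Y)*(2*Y) = 4*Y**2)
((-8 - 34)*(-58))*Z(K(6)) = ((-8 - 34)*(-58))*(4*(-1/9*6*(1 + 2*6))**2) = (-42*(-58))*(4*(-1/9*6*(1 + 12))**2) = 2436*(4*(-1/9*6*13)**2) = 2436*(4*(-26/3)**2) = 2436*(4*(676/9)) = 2436*(2704/9) = 2195648/3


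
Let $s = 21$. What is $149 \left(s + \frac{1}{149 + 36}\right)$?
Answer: $\frac{579014}{185} \approx 3129.8$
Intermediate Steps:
$149 \left(s + \frac{1}{149 + 36}\right) = 149 \left(21 + \frac{1}{149 + 36}\right) = 149 \left(21 + \frac{1}{185}\right) = 149 \cdot \frac{3886}{185} = \frac{579014}{185}$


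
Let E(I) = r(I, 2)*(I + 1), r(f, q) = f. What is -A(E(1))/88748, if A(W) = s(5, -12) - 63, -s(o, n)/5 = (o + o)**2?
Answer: 563/88748 ≈ 0.0063438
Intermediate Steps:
s(o, n) = -20*o**2 (s(o, n) = -5*(o + o)**2 = -5*4*o**2 = -20*o**2)
E(I) = I*(1 + I) (E(I) = I*(I + 1) = I*(1 + I))
A(W) = -563 (A(W) = -20*5**2 - 63 = -20*25 - 63 = -500 - 63 = -563)
-A(E(1))/88748 = -1*(-563)/88748 = 563*(1/88748) = 563/88748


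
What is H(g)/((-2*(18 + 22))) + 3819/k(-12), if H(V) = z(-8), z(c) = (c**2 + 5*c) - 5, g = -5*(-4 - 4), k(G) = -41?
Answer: -306299/3280 ≈ -93.384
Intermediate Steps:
g = 40 (g = -5*(-8) = 40)
z(c) = -5 + c**2 + 5*c
H(V) = 19 (H(V) = -5 + (-8)**2 + 5*(-8) = -5 + 64 - 40 = 19)
H(g)/((-2*(18 + 22))) + 3819/k(-12) = 19/((-2*(18 + 22))) + 3819/(-41) = 19/((-2*40)) + 3819*(-1/41) = 19/(-80) - 3819/41 = 19*(-1/80) - 3819/41 = -19/80 - 3819/41 = -306299/3280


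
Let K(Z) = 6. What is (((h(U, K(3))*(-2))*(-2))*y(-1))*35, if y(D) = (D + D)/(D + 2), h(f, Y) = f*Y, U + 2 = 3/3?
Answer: 1680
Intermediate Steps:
U = -1 (U = -2 + 3/3 = -2 + 3*(1/3) = -2 + 1 = -1)
h(f, Y) = Y*f
y(D) = 2*D/(2 + D) (y(D) = (2*D)/(2 + D) = 2*D/(2 + D))
(((h(U, K(3))*(-2))*(-2))*y(-1))*35 = ((((6*(-1))*(-2))*(-2))*(2*(-1)/(2 - 1)))*35 = ((-6*(-2)*(-2))*(2*(-1)/1))*35 = ((12*(-2))*(2*(-1)*1))*35 = -24*(-2)*35 = 48*35 = 1680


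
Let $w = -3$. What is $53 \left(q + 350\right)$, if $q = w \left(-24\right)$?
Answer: $22366$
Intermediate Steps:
$q = 72$ ($q = \left(-3\right) \left(-24\right) = 72$)
$53 \left(q + 350\right) = 53 \left(72 + 350\right) = 53 \cdot 422 = 22366$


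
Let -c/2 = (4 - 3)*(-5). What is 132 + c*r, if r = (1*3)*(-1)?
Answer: 102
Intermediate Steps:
r = -3 (r = 3*(-1) = -3)
c = 10 (c = -2*(4 - 3)*(-5) = -2*(-5) = 10)
132 + c*r = 132 + 10*(-3) = 132 - 30 = 102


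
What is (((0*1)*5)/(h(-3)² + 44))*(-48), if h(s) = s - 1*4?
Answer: 0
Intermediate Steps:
h(s) = -4 + s (h(s) = s - 4 = -4 + s)
(((0*1)*5)/(h(-3)² + 44))*(-48) = (((0*1)*5)/((-4 - 3)² + 44))*(-48) = ((0*5)/((-7)² + 44))*(-48) = (0/(49 + 44))*(-48) = (0/93)*(-48) = ((1/93)*0)*(-48) = 0*(-48) = 0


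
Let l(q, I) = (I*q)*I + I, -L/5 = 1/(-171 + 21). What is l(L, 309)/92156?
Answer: 34917/921560 ≈ 0.037889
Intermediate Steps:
L = 1/30 (L = -5/(-171 + 21) = -5/(-150) = -5*(-1/150) = 1/30 ≈ 0.033333)
l(q, I) = I + q*I² (l(q, I) = q*I² + I = I + q*I²)
l(L, 309)/92156 = (309*(1 + 309*(1/30)))/92156 = (309*(1 + 103/10))*(1/92156) = (309*(113/10))*(1/92156) = (34917/10)*(1/92156) = 34917/921560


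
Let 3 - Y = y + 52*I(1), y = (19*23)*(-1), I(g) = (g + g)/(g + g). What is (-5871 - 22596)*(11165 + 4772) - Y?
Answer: -453678967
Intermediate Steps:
I(g) = 1 (I(g) = (2*g)/((2*g)) = (2*g)*(1/(2*g)) = 1)
y = -437 (y = 437*(-1) = -437)
Y = 388 (Y = 3 - (-437 + 52*1) = 3 - (-437 + 52) = 3 - 1*(-385) = 3 + 385 = 388)
(-5871 - 22596)*(11165 + 4772) - Y = (-5871 - 22596)*(11165 + 4772) - 1*388 = -28467*15937 - 388 = -453678579 - 388 = -453678967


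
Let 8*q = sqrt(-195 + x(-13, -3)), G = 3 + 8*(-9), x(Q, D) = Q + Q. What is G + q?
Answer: -69 + I*sqrt(221)/8 ≈ -69.0 + 1.8583*I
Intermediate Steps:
x(Q, D) = 2*Q
G = -69 (G = 3 - 72 = -69)
q = I*sqrt(221)/8 (q = sqrt(-195 + 2*(-13))/8 = sqrt(-195 - 26)/8 = sqrt(-221)/8 = (I*sqrt(221))/8 = I*sqrt(221)/8 ≈ 1.8583*I)
G + q = -69 + I*sqrt(221)/8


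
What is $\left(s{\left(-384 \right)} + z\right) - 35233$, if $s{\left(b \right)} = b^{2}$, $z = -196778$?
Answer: $-84555$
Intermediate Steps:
$\left(s{\left(-384 \right)} + z\right) - 35233 = \left(\left(-384\right)^{2} - 196778\right) - 35233 = \left(147456 - 196778\right) - 35233 = -49322 - 35233 = -84555$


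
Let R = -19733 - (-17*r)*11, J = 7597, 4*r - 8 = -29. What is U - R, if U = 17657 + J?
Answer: 183875/4 ≈ 45969.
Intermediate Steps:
r = -21/4 (r = 2 + (1/4)*(-29) = 2 - 29/4 = -21/4 ≈ -5.2500)
U = 25254 (U = 17657 + 7597 = 25254)
R = -82859/4 (R = -19733 - (-17*(-21/4))*11 = -19733 - 357*11/4 = -19733 - 1*3927/4 = -19733 - 3927/4 = -82859/4 ≈ -20715.)
U - R = 25254 - 1*(-82859/4) = 25254 + 82859/4 = 183875/4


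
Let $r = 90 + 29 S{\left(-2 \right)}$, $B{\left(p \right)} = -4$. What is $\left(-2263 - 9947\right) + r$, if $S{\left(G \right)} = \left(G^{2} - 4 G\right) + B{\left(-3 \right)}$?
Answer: $-11888$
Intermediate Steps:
$S{\left(G \right)} = -4 + G^{2} - 4 G$ ($S{\left(G \right)} = \left(G^{2} - 4 G\right) - 4 = -4 + G^{2} - 4 G$)
$r = 322$ ($r = 90 + 29 \left(-4 + \left(-2\right)^{2} - -8\right) = 90 + 29 \left(-4 + 4 + 8\right) = 90 + 29 \cdot 8 = 90 + 232 = 322$)
$\left(-2263 - 9947\right) + r = \left(-2263 - 9947\right) + 322 = -12210 + 322 = -11888$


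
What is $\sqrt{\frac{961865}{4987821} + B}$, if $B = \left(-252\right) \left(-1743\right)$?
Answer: $\frac{\sqrt{10927475396185862841}}{4987821} \approx 662.75$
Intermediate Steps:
$B = 439236$
$\sqrt{\frac{961865}{4987821} + B} = \sqrt{\frac{961865}{4987821} + 439236} = \sqrt{\frac{2190831506621}{4987821}} = \frac{\sqrt{10927475396185862841}}{4987821}$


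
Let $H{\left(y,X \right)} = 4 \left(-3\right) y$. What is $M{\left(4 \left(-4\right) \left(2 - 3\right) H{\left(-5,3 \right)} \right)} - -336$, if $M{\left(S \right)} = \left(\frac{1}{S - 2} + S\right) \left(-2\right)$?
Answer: $- \frac{758737}{479} \approx -1584.0$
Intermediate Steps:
$H{\left(y,X \right)} = - 12 y$
$M{\left(S \right)} = - 2 S - \frac{2}{-2 + S}$ ($M{\left(S \right)} = \left(\frac{1}{-2 + S} + S\right) \left(-2\right) = \left(S + \frac{1}{-2 + S}\right) \left(-2\right) = - 2 S - \frac{2}{-2 + S}$)
$M{\left(4 \left(-4\right) \left(2 - 3\right) H{\left(-5,3 \right)} \right)} - -336 = \frac{2 \left(-1 - \left(4 \left(-4\right) \left(2 - 3\right) \left(\left(-12\right) \left(-5\right)\right)\right)^{2} + 2 \cdot 4 \left(-4\right) \left(2 - 3\right) \left(\left(-12\right) \left(-5\right)\right)\right)}{-2 + 4 \left(-4\right) \left(2 - 3\right) \left(\left(-12\right) \left(-5\right)\right)} - -336 = \frac{2 \left(-1 - \left(- 16 \left(\left(-1\right) 60\right)\right)^{2} + 2 \left(- 16 \left(\left(-1\right) 60\right)\right)\right)}{-2 - 16 \left(\left(-1\right) 60\right)} + 336 = \frac{2 \left(-1 - \left(\left(-16\right) \left(-60\right)\right)^{2} + 2 \left(\left(-16\right) \left(-60\right)\right)\right)}{-2 - -960} + 336 = \frac{2 \left(-1 - 960^{2} + 2 \cdot 960\right)}{-2 + 960} + 336 = \frac{2 \left(-1 - 921600 + 1920\right)}{958} + 336 = 2 \cdot \frac{1}{958} \left(-1 - 921600 + 1920\right) + 336 = 2 \cdot \frac{1}{958} \left(-919681\right) + 336 = - \frac{919681}{479} + 336 = - \frac{758737}{479}$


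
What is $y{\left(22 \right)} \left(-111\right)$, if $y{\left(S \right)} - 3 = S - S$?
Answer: $-333$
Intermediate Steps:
$y{\left(S \right)} = 3$ ($y{\left(S \right)} = 3 + \left(S - S\right) = 3 + 0 = 3$)
$y{\left(22 \right)} \left(-111\right) = 3 \left(-111\right) = -333$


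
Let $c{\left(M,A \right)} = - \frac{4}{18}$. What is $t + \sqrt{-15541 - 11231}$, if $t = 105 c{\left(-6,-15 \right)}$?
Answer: $- \frac{70}{3} + 2 i \sqrt{6693} \approx -23.333 + 163.62 i$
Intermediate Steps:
$c{\left(M,A \right)} = - \frac{2}{9}$ ($c{\left(M,A \right)} = \left(-4\right) \frac{1}{18} = - \frac{2}{9}$)
$t = - \frac{70}{3}$ ($t = 105 \left(- \frac{2}{9}\right) = - \frac{70}{3} \approx -23.333$)
$t + \sqrt{-15541 - 11231} = - \frac{70}{3} + \sqrt{-15541 - 11231} = - \frac{70}{3} + \sqrt{-26772} = - \frac{70}{3} + 2 i \sqrt{6693}$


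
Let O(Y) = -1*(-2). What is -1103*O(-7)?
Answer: -2206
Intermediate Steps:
O(Y) = 2
-1103*O(-7) = -1103*2 = -2206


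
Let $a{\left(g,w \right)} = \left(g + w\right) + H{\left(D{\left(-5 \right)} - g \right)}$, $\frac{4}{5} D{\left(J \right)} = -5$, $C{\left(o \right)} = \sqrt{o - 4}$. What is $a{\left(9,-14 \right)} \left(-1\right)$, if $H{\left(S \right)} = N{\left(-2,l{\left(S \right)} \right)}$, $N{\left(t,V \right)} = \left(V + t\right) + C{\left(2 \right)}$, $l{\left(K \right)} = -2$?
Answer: $9 - i \sqrt{2} \approx 9.0 - 1.4142 i$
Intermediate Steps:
$C{\left(o \right)} = \sqrt{-4 + o}$
$D{\left(J \right)} = - \frac{25}{4}$ ($D{\left(J \right)} = \frac{5}{4} \left(-5\right) = - \frac{25}{4}$)
$N{\left(t,V \right)} = V + t + i \sqrt{2}$ ($N{\left(t,V \right)} = \left(V + t\right) + \sqrt{-4 + 2} = \left(V + t\right) + \sqrt{-2} = \left(V + t\right) + i \sqrt{2} = V + t + i \sqrt{2}$)
$H{\left(S \right)} = -4 + i \sqrt{2}$ ($H{\left(S \right)} = -2 - 2 + i \sqrt{2} = -4 + i \sqrt{2}$)
$a{\left(g,w \right)} = -4 + g + w + i \sqrt{2}$ ($a{\left(g,w \right)} = \left(g + w\right) - \left(4 - i \sqrt{2}\right) = -4 + g + w + i \sqrt{2}$)
$a{\left(9,-14 \right)} \left(-1\right) = \left(-4 + 9 - 14 + i \sqrt{2}\right) \left(-1\right) = \left(-9 + i \sqrt{2}\right) \left(-1\right) = 9 - i \sqrt{2}$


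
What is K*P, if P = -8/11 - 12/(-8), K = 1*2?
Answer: 17/11 ≈ 1.5455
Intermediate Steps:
K = 2
P = 17/22 (P = -8*1/11 - 12*(-⅛) = -8/11 + 3/2 = 17/22 ≈ 0.77273)
K*P = 2*(17/22) = 17/11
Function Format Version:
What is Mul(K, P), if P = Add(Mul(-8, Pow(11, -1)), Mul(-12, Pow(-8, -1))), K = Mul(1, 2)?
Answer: Rational(17, 11) ≈ 1.5455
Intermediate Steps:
K = 2
P = Rational(17, 22) (P = Add(Mul(-8, Rational(1, 11)), Mul(-12, Rational(-1, 8))) = Add(Rational(-8, 11), Rational(3, 2)) = Rational(17, 22) ≈ 0.77273)
Mul(K, P) = Mul(2, Rational(17, 22)) = Rational(17, 11)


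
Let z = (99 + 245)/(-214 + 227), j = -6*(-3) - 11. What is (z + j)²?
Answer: 189225/169 ≈ 1119.7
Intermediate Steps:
j = 7 (j = 18 - 11 = 7)
z = 344/13 ≈ 26.462
(z + j)² = (344/13 + 7)² = (435/13)² = 189225/169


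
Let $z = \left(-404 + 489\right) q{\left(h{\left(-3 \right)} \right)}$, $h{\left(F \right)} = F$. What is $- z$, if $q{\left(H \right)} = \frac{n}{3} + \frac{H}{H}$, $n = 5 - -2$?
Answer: $- \frac{850}{3} \approx -283.33$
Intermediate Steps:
$n = 7$ ($n = 5 + 2 = 7$)
$q{\left(H \right)} = \frac{10}{3}$ ($q{\left(H \right)} = \frac{7}{3} + \frac{H}{H} = 7 \cdot \frac{1}{3} + 1 = \frac{7}{3} + 1 = \frac{10}{3}$)
$z = \frac{850}{3}$ ($z = \left(-404 + 489\right) \frac{10}{3} = 85 \cdot \frac{10}{3} = \frac{850}{3} \approx 283.33$)
$- z = \left(-1\right) \frac{850}{3} = - \frac{850}{3}$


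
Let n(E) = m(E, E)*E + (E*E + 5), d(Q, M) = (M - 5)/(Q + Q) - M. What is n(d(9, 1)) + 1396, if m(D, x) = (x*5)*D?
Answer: 1015763/729 ≈ 1393.4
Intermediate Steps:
d(Q, M) = -M + (-5 + M)/(2*Q) (d(Q, M) = (-5 + M)/((2*Q)) - M = (-5 + M)*(1/(2*Q)) - M = (-5 + M)/(2*Q) - M = -M + (-5 + M)/(2*Q))
m(D, x) = 5*D*x (m(D, x) = (5*x)*D = 5*D*x)
n(E) = 5 + E**2 + 5*E**3 (n(E) = (5*E*E)*E + (E*E + 5) = (5*E**2)*E + (E**2 + 5) = 5*E**3 + (5 + E**2) = 5 + E**2 + 5*E**3)
n(d(9, 1)) + 1396 = (5 + ((1/2)*(-5 + 1 - 2*1*9)/9)**2 + 5*((1/2)*(-5 + 1 - 2*1*9)/9)**3) + 1396 = (5 + ((1/2)*(1/9)*(-5 + 1 - 18))**2 + 5*((1/2)*(1/9)*(-5 + 1 - 18))**3) + 1396 = (5 + ((1/2)*(1/9)*(-22))**2 + 5*((1/2)*(1/9)*(-22))**3) + 1396 = (5 + (-11/9)**2 + 5*(-11/9)**3) + 1396 = (5 + 121/81 + 5*(-1331/729)) + 1396 = (5 + 121/81 - 6655/729) + 1396 = -1921/729 + 1396 = 1015763/729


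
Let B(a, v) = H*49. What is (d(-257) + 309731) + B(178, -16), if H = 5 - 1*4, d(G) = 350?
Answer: 310130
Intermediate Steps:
H = 1 (H = 5 - 4 = 1)
B(a, v) = 49 (B(a, v) = 1*49 = 49)
(d(-257) + 309731) + B(178, -16) = (350 + 309731) + 49 = 310081 + 49 = 310130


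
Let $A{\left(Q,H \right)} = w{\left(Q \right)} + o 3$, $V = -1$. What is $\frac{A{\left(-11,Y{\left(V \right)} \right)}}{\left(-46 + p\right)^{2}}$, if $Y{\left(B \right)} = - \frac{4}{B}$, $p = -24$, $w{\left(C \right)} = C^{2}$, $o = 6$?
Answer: $\frac{139}{4900} \approx 0.028367$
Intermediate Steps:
$A{\left(Q,H \right)} = 18 + Q^{2}$ ($A{\left(Q,H \right)} = Q^{2} + 6 \cdot 3 = Q^{2} + 18 = 18 + Q^{2}$)
$\frac{A{\left(-11,Y{\left(V \right)} \right)}}{\left(-46 + p\right)^{2}} = \frac{18 + \left(-11\right)^{2}}{\left(-46 - 24\right)^{2}} = \frac{18 + 121}{\left(-70\right)^{2}} = \frac{139}{4900}$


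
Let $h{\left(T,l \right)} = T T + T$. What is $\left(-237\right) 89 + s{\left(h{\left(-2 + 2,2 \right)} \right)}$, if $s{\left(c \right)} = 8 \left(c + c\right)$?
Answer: $-21093$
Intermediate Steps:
$h{\left(T,l \right)} = T + T^{2}$ ($h{\left(T,l \right)} = T^{2} + T = T + T^{2}$)
$s{\left(c \right)} = 16 c$ ($s{\left(c \right)} = 8 \cdot 2 c = 16 c$)
$\left(-237\right) 89 + s{\left(h{\left(-2 + 2,2 \right)} \right)} = \left(-237\right) 89 + 16 \left(-2 + 2\right) \left(1 + \left(-2 + 2\right)\right) = -21093 + 16 \cdot 0 \left(1 + 0\right) = -21093 + 16 \cdot 0 \cdot 1 = -21093 + 16 \cdot 0 = -21093 + 0 = -21093$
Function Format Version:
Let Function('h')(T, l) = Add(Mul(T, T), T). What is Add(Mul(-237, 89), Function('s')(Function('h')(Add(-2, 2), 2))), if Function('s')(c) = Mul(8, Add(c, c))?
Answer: -21093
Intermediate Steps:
Function('h')(T, l) = Add(T, Pow(T, 2)) (Function('h')(T, l) = Add(Pow(T, 2), T) = Add(T, Pow(T, 2)))
Function('s')(c) = Mul(16, c) (Function('s')(c) = Mul(8, Mul(2, c)) = Mul(16, c))
Add(Mul(-237, 89), Function('s')(Function('h')(Add(-2, 2), 2))) = Add(Mul(-237, 89), Mul(16, Mul(Add(-2, 2), Add(1, Add(-2, 2))))) = Add(-21093, Mul(16, Mul(0, Add(1, 0)))) = Add(-21093, Mul(16, Mul(0, 1))) = Add(-21093, Mul(16, 0)) = Add(-21093, 0) = -21093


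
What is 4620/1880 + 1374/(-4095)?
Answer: 272263/128310 ≈ 2.1219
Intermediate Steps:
4620/1880 + 1374/(-4095) = 4620*(1/1880) + 1374*(-1/4095) = 231/94 - 458/1365 = 272263/128310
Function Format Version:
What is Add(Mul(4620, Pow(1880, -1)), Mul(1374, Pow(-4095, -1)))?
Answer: Rational(272263, 128310) ≈ 2.1219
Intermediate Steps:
Add(Mul(4620, Pow(1880, -1)), Mul(1374, Pow(-4095, -1))) = Add(Mul(4620, Rational(1, 1880)), Mul(1374, Rational(-1, 4095))) = Add(Rational(231, 94), Rational(-458, 1365)) = Rational(272263, 128310)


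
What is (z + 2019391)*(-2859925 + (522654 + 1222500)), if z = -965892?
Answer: -1174410133729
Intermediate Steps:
(z + 2019391)*(-2859925 + (522654 + 1222500)) = (-965892 + 2019391)*(-2859925 + (522654 + 1222500)) = 1053499*(-2859925 + 1745154) = 1053499*(-1114771) = -1174410133729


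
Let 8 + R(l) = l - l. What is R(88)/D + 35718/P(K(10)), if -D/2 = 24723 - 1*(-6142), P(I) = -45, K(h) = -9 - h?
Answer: -73495726/92595 ≈ -793.73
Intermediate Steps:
R(l) = -8 (R(l) = -8 + (l - l) = -8 + 0 = -8)
D = -61730 (D = -2*(24723 - 1*(-6142)) = -2*(24723 + 6142) = -2*30865 = -61730)
R(88)/D + 35718/P(K(10)) = -8/(-61730) + 35718/(-45) = -8*(-1/61730) + 35718*(-1/45) = 4/30865 - 11906/15 = -73495726/92595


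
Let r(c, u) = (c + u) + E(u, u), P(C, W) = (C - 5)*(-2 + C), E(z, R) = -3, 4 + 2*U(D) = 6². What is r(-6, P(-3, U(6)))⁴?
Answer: 923521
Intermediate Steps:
U(D) = 16 (U(D) = -2 + (½)*6² = -2 + (½)*36 = -2 + 18 = 16)
P(C, W) = (-5 + C)*(-2 + C)
r(c, u) = -3 + c + u (r(c, u) = (c + u) - 3 = -3 + c + u)
r(-6, P(-3, U(6)))⁴ = (-3 - 6 + (10 + (-3)² - 7*(-3)))⁴ = (-3 - 6 + (10 + 9 + 21))⁴ = (-3 - 6 + 40)⁴ = 31⁴ = 923521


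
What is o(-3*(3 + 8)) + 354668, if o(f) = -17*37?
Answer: 354039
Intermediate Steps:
o(f) = -629
o(-3*(3 + 8)) + 354668 = -629 + 354668 = 354039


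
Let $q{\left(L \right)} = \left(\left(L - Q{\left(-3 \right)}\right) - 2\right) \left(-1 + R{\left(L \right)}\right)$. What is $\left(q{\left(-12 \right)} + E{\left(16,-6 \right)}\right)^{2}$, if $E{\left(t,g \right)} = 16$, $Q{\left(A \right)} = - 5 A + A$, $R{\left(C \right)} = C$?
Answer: $125316$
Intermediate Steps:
$Q{\left(A \right)} = - 4 A$
$q{\left(L \right)} = \left(-1 + L\right) \left(-14 + L\right)$ ($q{\left(L \right)} = \left(\left(L - \left(-4\right) \left(-3\right)\right) - 2\right) \left(-1 + L\right) = \left(\left(L - 12\right) - 2\right) \left(-1 + L\right) = \left(\left(-12 + L\right) - 2\right) \left(-1 + L\right) = \left(-14 + L\right) \left(-1 + L\right) = \left(-1 + L\right) \left(-14 + L\right)$)
$\left(q{\left(-12 \right)} + E{\left(16,-6 \right)}\right)^{2} = \left(\left(14 + \left(-12\right)^{2} - -180\right) + 16\right)^{2} = \left(\left(14 + 144 + 180\right) + 16\right)^{2} = \left(338 + 16\right)^{2} = 354^{2} = 125316$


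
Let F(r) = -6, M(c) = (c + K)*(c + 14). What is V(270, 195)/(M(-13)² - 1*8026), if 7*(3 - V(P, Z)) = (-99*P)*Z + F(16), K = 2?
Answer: -1737459/18445 ≈ -94.197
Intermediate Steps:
M(c) = (2 + c)*(14 + c) (M(c) = (c + 2)*(c + 14) = (2 + c)*(14 + c))
V(P, Z) = 27/7 + 99*P*Z/7 (V(P, Z) = 3 - ((-99*P)*Z - 6)/7 = 3 - (-99*P*Z - 6)/7 = 3 - (-6 - 99*P*Z)/7 = 3 + (6/7 + 99*P*Z/7) = 27/7 + 99*P*Z/7)
V(270, 195)/(M(-13)² - 1*8026) = (27/7 + (99/7)*270*195)/((28 + (-13)² + 16*(-13))² - 1*8026) = (27/7 + 5212350/7)/((28 + 169 - 208)² - 8026) = 5212377/(7*((-11)² - 8026)) = 5212377/(7*(121 - 8026)) = (5212377/7)/(-7905) = (5212377/7)*(-1/7905) = -1737459/18445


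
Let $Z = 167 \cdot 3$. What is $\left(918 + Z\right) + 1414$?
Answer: $2833$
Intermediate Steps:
$Z = 501$
$\left(918 + Z\right) + 1414 = \left(918 + 501\right) + 1414 = 1419 + 1414 = 2833$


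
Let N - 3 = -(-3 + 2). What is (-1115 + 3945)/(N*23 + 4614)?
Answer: 1415/2353 ≈ 0.60136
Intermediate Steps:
N = 4 (N = 3 - (-3 + 2) = 3 - 1*(-1) = 3 + 1 = 4)
(-1115 + 3945)/(N*23 + 4614) = (-1115 + 3945)/(4*23 + 4614) = 2830/(92 + 4614) = 2830/4706 = 2830*(1/4706) = 1415/2353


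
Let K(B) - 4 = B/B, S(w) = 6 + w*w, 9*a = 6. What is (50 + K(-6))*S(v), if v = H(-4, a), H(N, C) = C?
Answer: 3190/9 ≈ 354.44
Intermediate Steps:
a = ⅔ (a = (⅑)*6 = ⅔ ≈ 0.66667)
v = ⅔ ≈ 0.66667
S(w) = 6 + w²
K(B) = 5 (K(B) = 4 + B/B = 4 + 1 = 5)
(50 + K(-6))*S(v) = (50 + 5)*(6 + (⅔)²) = 55*(6 + 4/9) = 55*(58/9) = 3190/9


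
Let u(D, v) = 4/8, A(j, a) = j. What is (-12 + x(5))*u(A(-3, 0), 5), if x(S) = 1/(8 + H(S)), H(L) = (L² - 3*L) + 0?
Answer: -215/36 ≈ -5.9722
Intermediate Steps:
H(L) = L² - 3*L
x(S) = 1/(8 + S*(-3 + S))
u(D, v) = ½ (u(D, v) = 4*(⅛) = ½)
(-12 + x(5))*u(A(-3, 0), 5) = (-12 + 1/(8 + 5*(-3 + 5)))*(½) = (-12 + 1/(8 + 5*2))*(½) = (-12 + 1/(8 + 10))*(½) = (-12 + 1/18)*(½) = -215/18*½ = -215/36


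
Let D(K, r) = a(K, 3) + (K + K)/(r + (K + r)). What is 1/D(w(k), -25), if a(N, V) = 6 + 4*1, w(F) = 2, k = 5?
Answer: 12/119 ≈ 0.10084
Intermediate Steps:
a(N, V) = 10 (a(N, V) = 6 + 4 = 10)
D(K, r) = 10 + 2*K/(K + 2*r) (D(K, r) = 10 + (K + K)/(r + (K + r)) = 10 + (2*K)/(K + 2*r) = 10 + 2*K/(K + 2*r))
1/D(w(k), -25) = 1/(4*(3*2 + 5*(-25))/(2 + 2*(-25))) = 1/(4*(6 - 125)/(2 - 50)) = 1/(4*(-119)/(-48)) = 1/(4*(-1/48)*(-119)) = 1/(119/12) = 12/119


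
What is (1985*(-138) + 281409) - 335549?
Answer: -328070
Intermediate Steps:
(1985*(-138) + 281409) - 335549 = (-273930 + 281409) - 335549 = 7479 - 335549 = -328070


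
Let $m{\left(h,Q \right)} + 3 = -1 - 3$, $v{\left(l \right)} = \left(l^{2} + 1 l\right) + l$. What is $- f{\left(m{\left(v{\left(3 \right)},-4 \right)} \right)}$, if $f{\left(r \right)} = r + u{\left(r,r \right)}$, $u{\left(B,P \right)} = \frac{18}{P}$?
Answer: $\frac{67}{7} \approx 9.5714$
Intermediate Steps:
$v{\left(l \right)} = l^{2} + 2 l$ ($v{\left(l \right)} = \left(l^{2} + l\right) + l = \left(l + l^{2}\right) + l = l^{2} + 2 l$)
$m{\left(h,Q \right)} = -7$ ($m{\left(h,Q \right)} = -3 - 4 = -7$)
$f{\left(r \right)} = r + \frac{18}{r}$
$- f{\left(m{\left(v{\left(3 \right)},-4 \right)} \right)} = - (-7 + \frac{18}{-7}) = - (-7 + 18 \left(- \frac{1}{7}\right)) = - (-7 - \frac{18}{7}) = \left(-1\right) \left(- \frac{67}{7}\right) = \frac{67}{7}$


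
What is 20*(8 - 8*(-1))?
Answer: 320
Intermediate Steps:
20*(8 - 8*(-1)) = 20*(8 + 8) = 20*16 = 320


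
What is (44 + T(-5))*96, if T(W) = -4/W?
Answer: 21504/5 ≈ 4300.8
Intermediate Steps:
(44 + T(-5))*96 = (44 - 4/(-5))*96 = (44 - 4*(-1/5))*96 = (44 + 4/5)*96 = (224/5)*96 = 21504/5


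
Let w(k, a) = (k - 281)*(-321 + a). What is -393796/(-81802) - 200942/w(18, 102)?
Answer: 3122005364/2355774897 ≈ 1.3253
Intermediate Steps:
w(k, a) = (-321 + a)*(-281 + k) (w(k, a) = (-281 + k)*(-321 + a) = (-321 + a)*(-281 + k))
-393796/(-81802) - 200942/w(18, 102) = -393796/(-81802) - 200942/(90201 - 321*18 - 281*102 + 102*18) = -393796*(-1/81802) - 200942/(90201 - 5778 - 28662 + 1836) = 196898/40901 - 200942/57597 = 3122005364/2355774897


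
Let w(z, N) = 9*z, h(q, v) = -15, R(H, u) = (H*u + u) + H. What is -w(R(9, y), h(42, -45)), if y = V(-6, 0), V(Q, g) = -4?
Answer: 279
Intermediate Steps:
y = -4
R(H, u) = H + u + H*u (R(H, u) = (u + H*u) + H = H + u + H*u)
-w(R(9, y), h(42, -45)) = -9*(9 - 4 + 9*(-4)) = -9*(9 - 4 - 36) = -9*(-31) = -1*(-279) = 279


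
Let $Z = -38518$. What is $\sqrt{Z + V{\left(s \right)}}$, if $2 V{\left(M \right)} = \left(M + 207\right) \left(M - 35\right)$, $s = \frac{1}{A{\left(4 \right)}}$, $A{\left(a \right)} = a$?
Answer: $\frac{i \sqrt{2695614}}{8} \approx 205.23 i$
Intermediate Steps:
$s = \frac{1}{4} \approx 0.25$
$V{\left(M \right)} = \frac{\left(-35 + M\right) \left(207 + M\right)}{2}$ ($V{\left(M \right)} = \frac{\left(M + 207\right) \left(M - 35\right)}{2} = \frac{\left(207 + M\right) \left(-35 + M\right)}{2} = \frac{\left(-35 + M\right) \left(207 + M\right)}{2}$)
$\sqrt{Z + V{\left(s \right)}} = \sqrt{-38518 + \left(- \frac{7245}{2} + \frac{1}{2 \cdot 16} + 86 \cdot \frac{1}{4}\right)} = \sqrt{-38518 + \left(- \frac{7245}{2} + \frac{1}{2} \cdot \frac{1}{16} + \frac{43}{2}\right)} = \sqrt{-38518 + \left(- \frac{7245}{2} + \frac{1}{32} + \frac{43}{2}\right)} = \sqrt{-38518 - \frac{115231}{32}} = \sqrt{- \frac{1347807}{32}} = \frac{i \sqrt{2695614}}{8}$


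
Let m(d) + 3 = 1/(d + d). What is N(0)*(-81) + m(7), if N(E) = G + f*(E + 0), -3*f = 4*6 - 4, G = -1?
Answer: 1093/14 ≈ 78.071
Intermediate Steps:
m(d) = -3 + 1/(2*d) (m(d) = -3 + 1/(d + d) = -3 + 1/(2*d))
f = -20/3 (f = -(4*6 - 4)/3 = -(24 - 4)/3 = -⅓*20 = -20/3 ≈ -6.6667)
N(E) = -1 - 20*E/3 (N(E) = -1 - 20*(E + 0)/3 = -1 - 20*E/3)
N(0)*(-81) + m(7) = (-1 - 20/3*0)*(-81) + (-3 + (½)/7) = (-1 + 0)*(-81) + (-3 + (½)*(⅐)) = -1*(-81) + (-3 + 1/14) = 81 - 41/14 = 1093/14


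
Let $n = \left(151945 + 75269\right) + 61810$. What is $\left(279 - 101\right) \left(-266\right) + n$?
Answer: $241676$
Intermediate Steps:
$n = 289024$ ($n = 227214 + 61810 = 289024$)
$\left(279 - 101\right) \left(-266\right) + n = \left(279 - 101\right) \left(-266\right) + 289024 = 178 \left(-266\right) + 289024 = -47348 + 289024 = 241676$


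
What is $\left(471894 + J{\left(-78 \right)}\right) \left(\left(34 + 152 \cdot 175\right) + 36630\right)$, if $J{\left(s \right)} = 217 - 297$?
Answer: $29848840896$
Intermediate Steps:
$J{\left(s \right)} = -80$
$\left(471894 + J{\left(-78 \right)}\right) \left(\left(34 + 152 \cdot 175\right) + 36630\right) = \left(471894 - 80\right) \left(\left(34 + 152 \cdot 175\right) + 36630\right) = 471814 \left(\left(34 + 26600\right) + 36630\right) = 471814 \left(26634 + 36630\right) = 471814 \cdot 63264 = 29848840896$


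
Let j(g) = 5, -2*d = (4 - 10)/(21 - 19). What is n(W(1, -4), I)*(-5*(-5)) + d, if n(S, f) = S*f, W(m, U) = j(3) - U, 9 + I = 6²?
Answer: 12153/2 ≈ 6076.5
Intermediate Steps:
d = 3/2 (d = -(4 - 10)/(2*(21 - 19)) = -(-3)/2 = -½*(-3) = 3/2 ≈ 1.5000)
I = 27 (I = -9 + 6² = -9 + 36 = 27)
W(m, U) = 5 - U
n(W(1, -4), I)*(-5*(-5)) + d = ((5 - 1*(-4))*27)*(-5*(-5)) + 3/2 = ((5 + 4)*27)*25 + 3/2 = (9*27)*25 + 3/2 = 243*25 + 3/2 = 6075 + 3/2 = 12153/2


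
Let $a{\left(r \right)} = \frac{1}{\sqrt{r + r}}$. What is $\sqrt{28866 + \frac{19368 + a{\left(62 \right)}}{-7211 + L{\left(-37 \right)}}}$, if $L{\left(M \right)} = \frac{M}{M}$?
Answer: $\frac{\sqrt{1441916485214520 - 111755 \sqrt{31}}}{223510} \approx 169.89$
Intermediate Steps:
$L{\left(M \right)} = 1$
$a{\left(r \right)} = \frac{\sqrt{2}}{2 \sqrt{r}}$ ($a{\left(r \right)} = \frac{1}{\sqrt{2 r}} = \frac{1}{\sqrt{2} \sqrt{r}} = \frac{\sqrt{2}}{2 \sqrt{r}}$)
$\sqrt{28866 + \frac{19368 + a{\left(62 \right)}}{-7211 + L{\left(-37 \right)}}} = \sqrt{28866 + \frac{19368 + \frac{\sqrt{2}}{2 \sqrt{62}}}{-7211 + 1}} = \sqrt{28866 + \frac{19368 + \frac{\sqrt{2} \frac{\sqrt{62}}{62}}{2}}{-7210}} = \sqrt{28866 + \left(19368 + \frac{\sqrt{31}}{62}\right) \left(- \frac{1}{7210}\right)} = \sqrt{28866 - \left(\frac{9684}{3605} + \frac{\sqrt{31}}{447020}\right)} = \sqrt{\frac{104052246}{3605} - \frac{\sqrt{31}}{447020}}$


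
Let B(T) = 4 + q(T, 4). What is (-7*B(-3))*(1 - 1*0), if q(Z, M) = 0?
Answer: -28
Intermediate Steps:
B(T) = 4 (B(T) = 4 + 0 = 4)
(-7*B(-3))*(1 - 1*0) = (-7*4)*(1 - 1*0) = -28*(1 + 0) = -28*1 = -28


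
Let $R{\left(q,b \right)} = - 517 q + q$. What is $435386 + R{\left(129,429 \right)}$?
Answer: $368822$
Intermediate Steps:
$R{\left(q,b \right)} = - 516 q$
$435386 + R{\left(129,429 \right)} = 435386 - 66564 = 368822$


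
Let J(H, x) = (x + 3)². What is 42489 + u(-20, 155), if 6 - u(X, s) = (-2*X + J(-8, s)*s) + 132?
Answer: -3827097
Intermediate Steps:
J(H, x) = (3 + x)²
u(X, s) = -126 + 2*X - s*(3 + s)² (u(X, s) = 6 - ((-2*X + (3 + s)²*s) + 132) = 6 - ((-2*X + s*(3 + s)²) + 132) = 6 - (132 - 2*X + s*(3 + s)²) = 6 + (-132 + 2*X - s*(3 + s)²) = -126 + 2*X - s*(3 + s)²)
42489 + u(-20, 155) = 42489 + (-126 + 2*(-20) - 1*155*(3 + 155)²) = 42489 + (-126 - 40 - 1*155*158²) = 42489 + (-126 - 40 - 1*155*24964) = 42489 + (-126 - 40 - 3869420) = 42489 - 3869586 = -3827097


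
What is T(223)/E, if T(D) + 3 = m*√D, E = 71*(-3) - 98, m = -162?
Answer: 3/311 + 162*√223/311 ≈ 7.7883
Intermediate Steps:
E = -311 (E = -213 - 98 = -311)
T(D) = -3 - 162*√D
T(223)/E = (-3 - 162*√223)/(-311) = (-3 - 162*√223)*(-1/311) = 3/311 + 162*√223/311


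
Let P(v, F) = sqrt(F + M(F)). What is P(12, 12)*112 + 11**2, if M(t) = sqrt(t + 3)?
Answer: 121 + 112*sqrt(12 + sqrt(15)) ≈ 567.22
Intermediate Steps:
M(t) = sqrt(3 + t)
P(v, F) = sqrt(F + sqrt(3 + F))
P(12, 12)*112 + 11**2 = sqrt(12 + sqrt(3 + 12))*112 + 11**2 = sqrt(12 + sqrt(15))*112 + 121 = 112*sqrt(12 + sqrt(15)) + 121 = 121 + 112*sqrt(12 + sqrt(15))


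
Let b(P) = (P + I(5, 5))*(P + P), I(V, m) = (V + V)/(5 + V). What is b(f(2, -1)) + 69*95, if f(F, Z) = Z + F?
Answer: 6559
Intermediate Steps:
I(V, m) = 2*V/(5 + V) (I(V, m) = (2*V)/(5 + V) = 2*V/(5 + V))
f(F, Z) = F + Z
b(P) = 2*P*(1 + P) (b(P) = (P + 2*5/(5 + 5))*(P + P) = (P + 2*5/10)*(2*P) = (P + 2*5*(⅒))*(2*P) = (P + 1)*(2*P) = (1 + P)*(2*P) = 2*P*(1 + P))
b(f(2, -1)) + 69*95 = 2*(2 - 1)*(1 + (2 - 1)) + 69*95 = 2*1*(1 + 1) + 6555 = 2*1*2 + 6555 = 4 + 6555 = 6559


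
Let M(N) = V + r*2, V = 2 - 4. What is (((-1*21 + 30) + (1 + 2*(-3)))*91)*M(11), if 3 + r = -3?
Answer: -5096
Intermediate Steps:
V = -2
r = -6 (r = -3 - 3 = -6)
M(N) = -14 (M(N) = -2 - 6*2 = -2 - 12 = -14)
(((-1*21 + 30) + (1 + 2*(-3)))*91)*M(11) = (((-1*21 + 30) + (1 + 2*(-3)))*91)*(-14) = (((-21 + 30) + (1 - 6))*91)*(-14) = ((9 - 5)*91)*(-14) = (4*91)*(-14) = 364*(-14) = -5096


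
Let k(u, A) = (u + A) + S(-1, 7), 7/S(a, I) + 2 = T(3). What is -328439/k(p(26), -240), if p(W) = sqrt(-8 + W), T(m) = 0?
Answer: 319899586/237097 + 3941268*sqrt(2)/237097 ≈ 1372.7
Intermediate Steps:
S(a, I) = -7/2 (S(a, I) = 7/(-2 + 0) = 7/(-2) = 7*(-1/2) = -7/2)
k(u, A) = -7/2 + A + u (k(u, A) = (u + A) - 7/2 = (A + u) - 7/2 = -7/2 + A + u)
-328439/k(p(26), -240) = -328439/(-7/2 - 240 + sqrt(-8 + 26)) = -328439/(-7/2 - 240 + sqrt(18)) = -328439/(-7/2 - 240 + 3*sqrt(2)) = -328439/(-487/2 + 3*sqrt(2))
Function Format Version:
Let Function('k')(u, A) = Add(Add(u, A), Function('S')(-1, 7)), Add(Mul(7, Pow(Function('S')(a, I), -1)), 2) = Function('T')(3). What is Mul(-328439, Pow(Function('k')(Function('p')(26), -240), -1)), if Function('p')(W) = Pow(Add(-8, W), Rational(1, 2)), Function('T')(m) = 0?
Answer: Add(Rational(319899586, 237097), Mul(Rational(3941268, 237097), Pow(2, Rational(1, 2)))) ≈ 1372.7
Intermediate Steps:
Function('S')(a, I) = Rational(-7, 2) (Function('S')(a, I) = Mul(7, Pow(Add(-2, 0), -1)) = Mul(7, Pow(-2, -1)) = Mul(7, Rational(-1, 2)) = Rational(-7, 2))
Function('k')(u, A) = Add(Rational(-7, 2), A, u) (Function('k')(u, A) = Add(Add(u, A), Rational(-7, 2)) = Add(Add(A, u), Rational(-7, 2)) = Add(Rational(-7, 2), A, u))
Mul(-328439, Pow(Function('k')(Function('p')(26), -240), -1)) = Mul(-328439, Pow(Add(Rational(-7, 2), -240, Pow(Add(-8, 26), Rational(1, 2))), -1)) = Mul(-328439, Pow(Add(Rational(-7, 2), -240, Pow(18, Rational(1, 2))), -1)) = Mul(-328439, Pow(Add(Rational(-7, 2), -240, Mul(3, Pow(2, Rational(1, 2)))), -1)) = Mul(-328439, Pow(Add(Rational(-487, 2), Mul(3, Pow(2, Rational(1, 2)))), -1))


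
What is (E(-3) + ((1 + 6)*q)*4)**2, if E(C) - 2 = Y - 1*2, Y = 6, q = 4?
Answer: 13924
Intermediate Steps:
E(C) = 6 (E(C) = 2 + (6 - 1*2) = 2 + (6 - 2) = 2 + 4 = 6)
(E(-3) + ((1 + 6)*q)*4)**2 = (6 + ((1 + 6)*4)*4)**2 = (6 + (7*4)*4)**2 = (6 + 28*4)**2 = (6 + 112)**2 = 118**2 = 13924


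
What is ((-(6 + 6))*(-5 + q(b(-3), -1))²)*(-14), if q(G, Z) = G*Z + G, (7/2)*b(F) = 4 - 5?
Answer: 4200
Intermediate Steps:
b(F) = -2/7 (b(F) = 2*(4 - 5)/7 = (2/7)*(-1) = -2/7)
q(G, Z) = G + G*Z
((-(6 + 6))*(-5 + q(b(-3), -1))²)*(-14) = ((-(6 + 6))*(-5 - 2*(1 - 1)/7)²)*(-14) = ((-1*12)*(-5 - 2/7*0)²)*(-14) = -12*(-5 + 0)²*(-14) = -12*(-5)²*(-14) = -12*25*(-14) = -300*(-14) = 4200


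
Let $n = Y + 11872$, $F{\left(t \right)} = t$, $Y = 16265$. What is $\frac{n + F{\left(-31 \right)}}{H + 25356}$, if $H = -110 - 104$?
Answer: $\frac{1081}{967} \approx 1.1179$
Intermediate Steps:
$H = -214$ ($H = -110 - 104 = -214$)
$n = 28137$ ($n = 16265 + 11872 = 28137$)
$\frac{n + F{\left(-31 \right)}}{H + 25356} = \frac{28137 - 31}{-214 + 25356} = \frac{28106}{25142} = 28106 \cdot \frac{1}{25142} = \frac{1081}{967}$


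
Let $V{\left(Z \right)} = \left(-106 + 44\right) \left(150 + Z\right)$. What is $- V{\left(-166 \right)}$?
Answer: $-992$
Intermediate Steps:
$V{\left(Z \right)} = -9300 - 62 Z$ ($V{\left(Z \right)} = - 62 \left(150 + Z\right) = -9300 - 62 Z$)
$- V{\left(-166 \right)} = - (-9300 - -10292) = - (-9300 + 10292) = \left(-1\right) 992 = -992$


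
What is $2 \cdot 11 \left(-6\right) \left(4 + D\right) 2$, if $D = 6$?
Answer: $-2640$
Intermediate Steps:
$2 \cdot 11 \left(-6\right) \left(4 + D\right) 2 = 2 \cdot 11 \left(-6\right) \left(4 + 6\right) 2 = 22 \left(-6\right) 10 \cdot 2 = \left(-132\right) 20 = -2640$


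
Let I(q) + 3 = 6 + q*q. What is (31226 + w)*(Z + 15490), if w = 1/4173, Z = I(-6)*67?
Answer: 2358931310197/4173 ≈ 5.6528e+8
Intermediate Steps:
I(q) = 3 + q**2 (I(q) = -3 + (6 + q*q) = -3 + (6 + q**2) = 3 + q**2)
Z = 2613 (Z = (3 + (-6)**2)*67 = (3 + 36)*67 = 39*67 = 2613)
w = 1/4173 ≈ 0.00023964
(31226 + w)*(Z + 15490) = (31226 + 1/4173)*(2613 + 15490) = (130306099/4173)*18103 = 2358931310197/4173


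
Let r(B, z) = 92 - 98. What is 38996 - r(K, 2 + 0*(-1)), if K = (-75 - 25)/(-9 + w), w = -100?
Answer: 39002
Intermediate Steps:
K = 100/109 (K = (-75 - 25)/(-9 - 100) = -100/(-109) = -100*(-1/109) = 100/109 ≈ 0.91743)
r(B, z) = -6
38996 - r(K, 2 + 0*(-1)) = 38996 - 1*(-6) = 38996 + 6 = 39002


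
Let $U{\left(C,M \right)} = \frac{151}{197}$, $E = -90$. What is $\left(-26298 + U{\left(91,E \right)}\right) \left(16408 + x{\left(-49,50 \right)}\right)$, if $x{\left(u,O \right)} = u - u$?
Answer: $- \frac{85002546440}{197} \approx -4.3148 \cdot 10^{8}$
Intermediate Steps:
$U{\left(C,M \right)} = \frac{151}{197}$ ($U{\left(C,M \right)} = 151 \cdot \frac{1}{197} = \frac{151}{197}$)
$x{\left(u,O \right)} = 0$
$\left(-26298 + U{\left(91,E \right)}\right) \left(16408 + x{\left(-49,50 \right)}\right) = \left(-26298 + \frac{151}{197}\right) \left(16408 + 0\right) = \left(- \frac{5180555}{197}\right) 16408 = - \frac{85002546440}{197}$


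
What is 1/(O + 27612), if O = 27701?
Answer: 1/55313 ≈ 1.8079e-5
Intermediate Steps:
1/(O + 27612) = 1/(27701 + 27612) = 1/55313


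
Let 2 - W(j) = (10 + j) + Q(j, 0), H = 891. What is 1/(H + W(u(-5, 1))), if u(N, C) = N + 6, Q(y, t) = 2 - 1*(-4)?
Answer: 1/876 ≈ 0.0011416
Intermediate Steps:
Q(y, t) = 6 (Q(y, t) = 2 + 4 = 6)
u(N, C) = 6 + N
W(j) = -14 - j (W(j) = 2 - ((10 + j) + 6) = 2 - (16 + j) = 2 + (-16 - j) = -14 - j)
1/(H + W(u(-5, 1))) = 1/(891 + (-14 - (6 - 5))) = 1/(891 + (-14 - 1*1)) = 1/(891 + (-14 - 1)) = 1/(891 - 15) = 1/876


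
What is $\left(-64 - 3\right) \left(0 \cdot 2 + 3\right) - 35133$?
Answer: $-35334$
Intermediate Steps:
$\left(-64 - 3\right) \left(0 \cdot 2 + 3\right) - 35133 = - 67 \left(0 + 3\right) - 35133 = \left(-67\right) 3 - 35133 = -201 - 35133 = -35334$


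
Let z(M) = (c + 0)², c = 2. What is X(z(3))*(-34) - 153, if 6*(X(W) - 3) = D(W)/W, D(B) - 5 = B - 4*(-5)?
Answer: -3553/12 ≈ -296.08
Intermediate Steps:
D(B) = 25 + B (D(B) = 5 + (B - 4*(-5)) = 5 + (B + 20) = 5 + (20 + B) = 25 + B)
z(M) = 4 (z(M) = (2 + 0)² = 2² = 4)
X(W) = 3 + (25 + W)/(6*W) (X(W) = 3 + ((25 + W)/W)/6 = 3 + (25 + W)/(6*W))
X(z(3))*(-34) - 153 = ((⅙)*(25 + 19*4)/4)*(-34) - 153 = ((⅙)*(¼)*(25 + 76))*(-34) - 153 = ((⅙)*(¼)*101)*(-34) - 153 = (101/24)*(-34) - 153 = -1717/12 - 153 = -3553/12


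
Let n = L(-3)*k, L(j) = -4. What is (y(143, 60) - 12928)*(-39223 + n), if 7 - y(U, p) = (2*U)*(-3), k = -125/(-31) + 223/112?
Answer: 410943912051/868 ≈ 4.7344e+8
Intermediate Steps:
k = 20913/3472 (k = -125*(-1/31) + 223*(1/112) = 125/31 + 223/112 = 20913/3472 ≈ 6.0233)
n = -20913/868 (n = -4*20913/3472 = -20913/868 ≈ -24.093)
y(U, p) = 7 + 6*U (y(U, p) = 7 - 2*U*(-3) = 7 - (-6)*U = 7 + 6*U)
(y(143, 60) - 12928)*(-39223 + n) = ((7 + 6*143) - 12928)*(-39223 - 20913/868) = ((7 + 858) - 12928)*(-34066477/868) = (865 - 12928)*(-34066477/868) = -12063*(-34066477/868) = 410943912051/868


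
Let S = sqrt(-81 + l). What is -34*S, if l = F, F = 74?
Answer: -34*I*sqrt(7) ≈ -89.956*I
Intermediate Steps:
l = 74
S = I*sqrt(7) (S = sqrt(-81 + 74) = sqrt(-7) = I*sqrt(7) ≈ 2.6458*I)
-34*S = -34*I*sqrt(7)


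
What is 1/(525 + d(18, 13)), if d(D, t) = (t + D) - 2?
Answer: 1/554 ≈ 0.0018051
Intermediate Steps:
d(D, t) = -2 + D + t (d(D, t) = (D + t) - 2 = -2 + D + t)
1/(525 + d(18, 13)) = 1/(525 + (-2 + 18 + 13)) = 1/(525 + 29) = 1/554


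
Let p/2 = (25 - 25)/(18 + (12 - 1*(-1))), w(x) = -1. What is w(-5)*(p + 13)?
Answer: -13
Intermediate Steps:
p = 0 (p = 2*((25 - 25)/(18 + (12 - 1*(-1)))) = 2*(0/(18 + (12 + 1))) = 2*(0/(18 + 13)) = 2*(0/31) = 2*(0*(1/31)) = 2*0 = 0)
w(-5)*(p + 13) = -(0 + 13) = -1*13 = -13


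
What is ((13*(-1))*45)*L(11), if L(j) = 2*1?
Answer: -1170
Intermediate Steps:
L(j) = 2
((13*(-1))*45)*L(11) = ((13*(-1))*45)*2 = -13*45*2 = -585*2 = -1170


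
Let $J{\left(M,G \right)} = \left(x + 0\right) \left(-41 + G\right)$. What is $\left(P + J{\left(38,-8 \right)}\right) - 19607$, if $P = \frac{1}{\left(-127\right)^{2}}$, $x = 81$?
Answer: $- \frac{380257303}{16129} \approx -23576.0$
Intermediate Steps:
$J{\left(M,G \right)} = -3321 + 81 G$ ($J{\left(M,G \right)} = \left(81 + 0\right) \left(-41 + G\right) = 81 \left(-41 + G\right) = -3321 + 81 G$)
$P = \frac{1}{16129} \approx 6.2 \cdot 10^{-5}$
$\left(P + J{\left(38,-8 \right)}\right) - 19607 = \left(\frac{1}{16129} + \left(-3321 + 81 \left(-8\right)\right)\right) - 19607 = \left(\frac{1}{16129} - 3969\right) - 19607 = - \frac{64016000}{16129} - 19607 = - \frac{380257303}{16129}$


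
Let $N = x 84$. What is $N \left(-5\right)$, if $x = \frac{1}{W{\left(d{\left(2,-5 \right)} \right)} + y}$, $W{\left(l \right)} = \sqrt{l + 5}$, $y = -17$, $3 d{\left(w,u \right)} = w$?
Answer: $\frac{126}{5} + \frac{42 \sqrt{51}}{85} \approx 28.729$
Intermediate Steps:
$d{\left(w,u \right)} = \frac{w}{3}$
$W{\left(l \right)} = \sqrt{5 + l}$
$x = \frac{1}{-17 + \frac{\sqrt{51}}{3}}$ ($x = \frac{1}{\sqrt{5 + \frac{1}{3} \cdot 2} - 17} = \frac{1}{\sqrt{5 + \frac{2}{3}} - 17} = \frac{1}{\sqrt{\frac{17}{3}} - 17} = \frac{1}{\frac{\sqrt{51}}{3} - 17} = \frac{1}{-17 + \frac{\sqrt{51}}{3}} \approx -0.068402$)
$N = - \frac{126}{25} - \frac{42 \sqrt{51}}{425}$ ($N = \left(- \frac{3}{50} - \frac{\sqrt{51}}{850}\right) 84 = - \frac{126}{25} - \frac{42 \sqrt{51}}{425} \approx -5.7457$)
$N \left(-5\right) = \left(- \frac{126}{25} - \frac{42 \sqrt{51}}{425}\right) \left(-5\right) = \frac{126}{5} + \frac{42 \sqrt{51}}{85}$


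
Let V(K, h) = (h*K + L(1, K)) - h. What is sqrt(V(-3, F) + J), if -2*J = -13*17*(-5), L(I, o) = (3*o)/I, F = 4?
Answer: I*sqrt(2310)/2 ≈ 24.031*I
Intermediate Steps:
L(I, o) = 3*o/I
J = -1105/2 (J = -(-13*17)*(-5)/2 = -(-221)*(-5)/2 = -1/2*1105 = -1105/2 ≈ -552.50)
V(K, h) = -h + 3*K + K*h (V(K, h) = (h*K + 3*K/1) - h = (K*h + 3*K*1) - h = (K*h + 3*K) - h = (3*K + K*h) - h = -h + 3*K + K*h)
sqrt(V(-3, F) + J) = sqrt((-1*4 + 3*(-3) - 3*4) - 1105/2) = sqrt((-4 - 9 - 12) - 1105/2) = sqrt(-25 - 1105/2) = sqrt(-1155/2) = I*sqrt(2310)/2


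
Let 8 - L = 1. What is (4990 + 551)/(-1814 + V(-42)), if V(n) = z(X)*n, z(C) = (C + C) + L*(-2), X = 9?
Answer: -5541/1982 ≈ -2.7957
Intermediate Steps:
L = 7 (L = 8 - 1*1 = 8 - 1 = 7)
z(C) = -14 + 2*C (z(C) = (C + C) + 7*(-2) = 2*C - 14 = -14 + 2*C)
V(n) = 4*n (V(n) = (-14 + 2*9)*n = (-14 + 18)*n = 4*n)
(4990 + 551)/(-1814 + V(-42)) = (4990 + 551)/(-1814 + 4*(-42)) = 5541/(-1814 - 168) = 5541/(-1982) = 5541*(-1/1982) = -5541/1982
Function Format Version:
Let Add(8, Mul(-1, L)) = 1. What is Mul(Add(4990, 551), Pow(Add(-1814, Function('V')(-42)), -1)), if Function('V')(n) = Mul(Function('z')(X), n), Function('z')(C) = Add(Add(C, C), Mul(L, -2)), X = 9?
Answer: Rational(-5541, 1982) ≈ -2.7957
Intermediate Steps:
L = 7 (L = Add(8, Mul(-1, 1)) = Add(8, -1) = 7)
Function('z')(C) = Add(-14, Mul(2, C)) (Function('z')(C) = Add(Add(C, C), Mul(7, -2)) = Add(Mul(2, C), -14) = Add(-14, Mul(2, C)))
Function('V')(n) = Mul(4, n) (Function('V')(n) = Mul(Add(-14, Mul(2, 9)), n) = Mul(Add(-14, 18), n) = Mul(4, n))
Mul(Add(4990, 551), Pow(Add(-1814, Function('V')(-42)), -1)) = Mul(Add(4990, 551), Pow(Add(-1814, Mul(4, -42)), -1)) = Mul(5541, Pow(Add(-1814, -168), -1)) = Mul(5541, Pow(-1982, -1)) = Mul(5541, Rational(-1, 1982)) = Rational(-5541, 1982)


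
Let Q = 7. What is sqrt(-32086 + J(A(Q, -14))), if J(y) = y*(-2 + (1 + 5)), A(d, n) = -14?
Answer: I*sqrt(32142) ≈ 179.28*I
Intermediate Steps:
J(y) = 4*y (J(y) = y*(-2 + 6) = y*4 = 4*y)
sqrt(-32086 + J(A(Q, -14))) = sqrt(-32086 + 4*(-14)) = sqrt(-32086 - 56) = sqrt(-32142) = I*sqrt(32142)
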